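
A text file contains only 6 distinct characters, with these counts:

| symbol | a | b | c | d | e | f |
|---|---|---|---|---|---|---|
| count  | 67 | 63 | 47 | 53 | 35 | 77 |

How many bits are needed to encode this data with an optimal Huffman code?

Greedily combine the two least-frequent nodes:
e(35) + c(47) → 82
d(53) + b(63) → 116
a(67) + f(77) → 144
82 + 116 → 198
144 + 198 → 342
Each symbol's bit-cost is frequency × depth; summing gives 882 bits (equivalently 82 + 116 + 144 + 198 + 342).

882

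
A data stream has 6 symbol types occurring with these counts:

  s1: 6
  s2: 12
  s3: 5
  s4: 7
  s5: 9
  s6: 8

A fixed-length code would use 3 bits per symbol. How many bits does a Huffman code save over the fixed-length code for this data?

21

Fixed-length: 3 bits × 47 symbols = 141 bits.
Huffman merges:
s3(5) + s1(6) → 11
s4(7) + s6(8) → 15
s5(9) + 11 → 20
s2(12) + 15 → 27
20 + 27 → 47
Huffman total = 11 + 15 + 20 + 27 + 47 = 120 bits.
Saving = 141 − 120 = 21 bits.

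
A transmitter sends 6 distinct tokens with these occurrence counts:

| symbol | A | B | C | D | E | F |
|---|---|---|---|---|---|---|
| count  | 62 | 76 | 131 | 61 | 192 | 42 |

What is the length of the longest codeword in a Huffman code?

Merge the two lowest-weight nodes at each step:
combine F(42), D(61) → 103
combine A(62), B(76) → 138
combine 103, C(131) → 234
combine 138, E(192) → 330
combine 234, 330 → 564
The first pair merged (F, D) ends up deepest, at depth 3.

3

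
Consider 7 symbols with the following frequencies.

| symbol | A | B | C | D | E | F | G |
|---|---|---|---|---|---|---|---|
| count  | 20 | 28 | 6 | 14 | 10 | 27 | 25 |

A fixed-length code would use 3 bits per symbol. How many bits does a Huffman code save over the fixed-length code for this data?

Fixed-length: 3 bits × 130 symbols = 390 bits.
Huffman merges:
C(6) + E(10) → 16
D(14) + 16 → 30
A(20) + G(25) → 45
F(27) + B(28) → 55
30 + 45 → 75
55 + 75 → 130
Huffman total = 16 + 30 + 45 + 55 + 75 + 130 = 351 bits.
Saving = 390 − 351 = 39 bits.

39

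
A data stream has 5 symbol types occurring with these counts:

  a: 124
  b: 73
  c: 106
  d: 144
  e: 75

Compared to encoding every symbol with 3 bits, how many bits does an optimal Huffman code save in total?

Fixed-length: 3 bits × 522 symbols = 1566 bits.
Huffman merges:
merge b(73) and e(75): 148
merge c(106) and a(124): 230
merge d(144) and 148: 292
merge 230 and 292: 522
Huffman total = 148 + 230 + 292 + 522 = 1192 bits.
Saving = 1566 − 1192 = 374 bits.

374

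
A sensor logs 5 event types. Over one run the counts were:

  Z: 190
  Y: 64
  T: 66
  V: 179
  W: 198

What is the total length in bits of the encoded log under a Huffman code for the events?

1524

Greedily combine the two least-frequent nodes:
merge Y(64) and T(66): 130
merge 130 and V(179): 309
merge Z(190) and W(198): 388
merge 309 and 388: 697
Total encoded bits = sum of merged weights = 130 + 309 + 388 + 697 = 1524.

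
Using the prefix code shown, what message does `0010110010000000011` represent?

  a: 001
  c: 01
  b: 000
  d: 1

acdabbad

Read left to right; each codeword is recognised as soon as it completes (prefix code):
  001→a | 01→c | 1→d | 001→a | 000→b | 000→b | 001→a | 1→d
Decoded message: acdabbad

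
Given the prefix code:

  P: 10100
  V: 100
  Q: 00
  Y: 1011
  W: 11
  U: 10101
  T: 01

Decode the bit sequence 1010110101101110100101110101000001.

UUYPYUQQT

Read left to right; each codeword is recognised as soon as it completes (prefix code):
  10101→U | 10101→U | 1011→Y | 10100→P | 1011→Y | 10101→U | 00→Q | 00→Q | 01→T
Decoded message: UUYPYUQQT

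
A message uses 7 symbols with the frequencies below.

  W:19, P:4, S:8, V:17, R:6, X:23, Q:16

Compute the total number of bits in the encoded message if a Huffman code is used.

247

Build the Huffman tree bottom-up:
combine P(4), R(6) → 10
combine S(8), 10 → 18
combine Q(16), V(17) → 33
combine 18, W(19) → 37
combine X(23), 33 → 56
combine 37, 56 → 93
Each symbol's bit-cost is frequency × depth; summing gives 247 bits (equivalently 10 + 18 + 33 + 37 + 56 + 93).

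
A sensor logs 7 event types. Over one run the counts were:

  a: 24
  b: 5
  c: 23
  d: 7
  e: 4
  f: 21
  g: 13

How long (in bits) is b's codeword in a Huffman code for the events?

5

Build the tree from the bottom:
combine e(4), b(5) → 9
combine d(7), 9 → 16
combine g(13), 16 → 29
combine f(21), c(23) → 44
combine a(24), 29 → 53
combine 44, 53 → 97
The subtree containing b is merged 5 times, so code length = 5.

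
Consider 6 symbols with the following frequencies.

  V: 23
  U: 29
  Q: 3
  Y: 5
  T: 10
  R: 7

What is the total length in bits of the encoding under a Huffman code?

Build the Huffman tree bottom-up:
Q(3) + Y(5) → 8
R(7) + 8 → 15
T(10) + 15 → 25
V(23) + 25 → 48
U(29) + 48 → 77
The encoded length is the sum of every internal node's weight: 8 + 15 + 25 + 48 + 77 = 173 bits.

173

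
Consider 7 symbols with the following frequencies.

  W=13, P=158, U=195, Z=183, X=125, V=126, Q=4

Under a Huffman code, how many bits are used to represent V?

Build the tree from the bottom:
Q(4) + W(13) → 17
17 + X(125) → 142
V(126) + 142 → 268
P(158) + Z(183) → 341
U(195) + 268 → 463
341 + 463 → 804
V's leaf is at depth 3, giving a 3-bit codeword.

3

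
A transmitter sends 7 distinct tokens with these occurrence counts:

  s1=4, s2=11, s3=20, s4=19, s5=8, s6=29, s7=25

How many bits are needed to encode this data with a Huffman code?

306

Greedily combine the two least-frequent nodes:
merge s1(4) and s5(8): 12
merge s2(11) and 12: 23
merge s4(19) and s3(20): 39
merge 23 and s7(25): 48
merge s6(29) and 39: 68
merge 48 and 68: 116
The encoded length is the sum of every internal node's weight: 12 + 23 + 39 + 48 + 68 + 116 = 306 bits.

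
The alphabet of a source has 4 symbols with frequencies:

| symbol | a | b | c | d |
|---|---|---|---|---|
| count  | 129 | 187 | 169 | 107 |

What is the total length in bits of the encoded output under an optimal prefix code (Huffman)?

1184

Build the Huffman tree bottom-up:
merge d(107) and a(129): 236
merge c(169) and b(187): 356
merge 236 and 356: 592
Total encoded bits = sum of merged weights = 236 + 356 + 592 = 1184.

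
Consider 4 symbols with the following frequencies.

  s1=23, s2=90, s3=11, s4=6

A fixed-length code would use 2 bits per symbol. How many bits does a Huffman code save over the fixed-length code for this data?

Fixed-length: 2 bits × 130 symbols = 260 bits.
Huffman merges:
combine s4(6), s3(11) → 17
combine 17, s1(23) → 40
combine 40, s2(90) → 130
Huffman total = 17 + 40 + 130 = 187 bits.
Saving = 260 − 187 = 73 bits.

73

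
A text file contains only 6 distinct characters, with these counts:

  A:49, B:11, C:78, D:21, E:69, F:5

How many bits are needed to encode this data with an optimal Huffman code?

519

Merge the two smallest weights repeatedly:
F(5) + B(11) → 16
16 + D(21) → 37
37 + A(49) → 86
E(69) + C(78) → 147
86 + 147 → 233
The encoded length is the sum of every internal node's weight: 16 + 37 + 86 + 147 + 233 = 519 bits.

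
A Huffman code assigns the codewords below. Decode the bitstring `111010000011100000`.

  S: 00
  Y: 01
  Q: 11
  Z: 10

QZZSSQZSS

Read left to right; each codeword is recognised as soon as it completes (prefix code):
  11→Q | 10→Z | 10→Z | 00→S | 00→S | 11→Q | 10→Z | 00→S | 00→S
Decoded message: QZZSSQZSS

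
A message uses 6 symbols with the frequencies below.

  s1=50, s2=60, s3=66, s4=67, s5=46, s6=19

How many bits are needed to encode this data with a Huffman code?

791

Greedily combine the two least-frequent nodes:
combine s6(19), s5(46) → 65
combine s1(50), s2(60) → 110
combine 65, s3(66) → 131
combine s4(67), 110 → 177
combine 131, 177 → 308
The encoded length is the sum of every internal node's weight: 65 + 110 + 131 + 177 + 308 = 791 bits.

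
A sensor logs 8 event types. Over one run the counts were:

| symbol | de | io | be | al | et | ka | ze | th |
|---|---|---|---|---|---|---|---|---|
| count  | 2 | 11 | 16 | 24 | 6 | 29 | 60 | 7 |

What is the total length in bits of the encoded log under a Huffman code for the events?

394

Greedily combine the two least-frequent nodes:
combine de(2), et(6) → 8
combine th(7), 8 → 15
combine io(11), 15 → 26
combine be(16), al(24) → 40
combine 26, ka(29) → 55
combine 40, 55 → 95
combine ze(60), 95 → 155
The encoded length is the sum of every internal node's weight: 8 + 15 + 26 + 40 + 55 + 95 + 155 = 394 bits.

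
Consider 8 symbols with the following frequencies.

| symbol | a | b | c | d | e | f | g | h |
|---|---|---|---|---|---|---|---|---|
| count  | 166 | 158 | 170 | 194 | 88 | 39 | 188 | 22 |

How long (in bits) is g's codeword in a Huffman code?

2

Huffman merges, smallest pair first:
merge h(22) and f(39): 61
merge 61 and e(88): 149
merge 149 and b(158): 307
merge a(166) and c(170): 336
merge g(188) and d(194): 382
merge 307 and 336: 643
merge 382 and 643: 1025
g sits 2 levels below the root, so its codeword is 2 bits.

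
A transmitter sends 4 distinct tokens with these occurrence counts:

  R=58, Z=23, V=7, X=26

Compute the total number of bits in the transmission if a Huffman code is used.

200

Merge the two smallest weights repeatedly:
combine V(7), Z(23) → 30
combine X(26), 30 → 56
combine 56, R(58) → 114
The encoded length is the sum of every internal node's weight: 30 + 56 + 114 = 200 bits.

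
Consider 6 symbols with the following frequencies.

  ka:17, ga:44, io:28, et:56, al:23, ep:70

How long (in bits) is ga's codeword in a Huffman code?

2

Huffman merges, smallest pair first:
combine ka(17), al(23) → 40
combine io(28), 40 → 68
combine ga(44), et(56) → 100
combine 68, ep(70) → 138
combine 100, 138 → 238
ga sits 2 levels below the root, so its codeword is 2 bits.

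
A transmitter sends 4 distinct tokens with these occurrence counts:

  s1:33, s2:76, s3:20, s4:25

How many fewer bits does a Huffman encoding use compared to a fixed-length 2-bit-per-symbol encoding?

31

Fixed-length: 2 bits × 154 symbols = 308 bits.
Huffman merges:
combine s3(20), s4(25) → 45
combine s1(33), 45 → 78
combine s2(76), 78 → 154
Huffman total = 45 + 78 + 154 = 277 bits.
Saving = 308 − 277 = 31 bits.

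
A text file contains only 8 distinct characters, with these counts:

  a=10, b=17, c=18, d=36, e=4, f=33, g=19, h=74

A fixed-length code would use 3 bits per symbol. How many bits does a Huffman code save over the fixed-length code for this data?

Fixed-length: 3 bits × 211 symbols = 633 bits.
Huffman merges:
merge e(4) and a(10): 14
merge 14 and b(17): 31
merge c(18) and g(19): 37
merge 31 and f(33): 64
merge d(36) and 37: 73
merge 64 and 73: 137
merge h(74) and 137: 211
Huffman total = 14 + 31 + 37 + 64 + 73 + 137 + 211 = 567 bits.
Saving = 633 − 567 = 66 bits.

66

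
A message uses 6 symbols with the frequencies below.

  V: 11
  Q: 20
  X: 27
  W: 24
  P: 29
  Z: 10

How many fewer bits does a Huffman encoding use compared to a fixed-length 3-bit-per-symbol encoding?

59

Fixed-length: 3 bits × 121 symbols = 363 bits.
Huffman merges:
merge Z(10) and V(11): 21
merge Q(20) and 21: 41
merge W(24) and X(27): 51
merge P(29) and 41: 70
merge 51 and 70: 121
Huffman total = 21 + 41 + 51 + 70 + 121 = 304 bits.
Saving = 363 − 304 = 59 bits.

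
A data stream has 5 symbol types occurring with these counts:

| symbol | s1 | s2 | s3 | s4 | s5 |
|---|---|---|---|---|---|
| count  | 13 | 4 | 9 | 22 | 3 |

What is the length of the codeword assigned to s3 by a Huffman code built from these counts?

Repeatedly merge the two smallest:
merge s5(3) and s2(4): 7
merge 7 and s3(9): 16
merge s1(13) and 16: 29
merge s4(22) and 29: 51
s3's leaf is at depth 3, giving a 3-bit codeword.

3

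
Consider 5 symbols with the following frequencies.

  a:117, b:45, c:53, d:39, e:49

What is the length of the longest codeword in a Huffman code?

3

Merge the two lowest-weight nodes at each step:
merge d(39) and b(45): 84
merge e(49) and c(53): 102
merge 84 and 102: 186
merge a(117) and 186: 303
The first pair merged (d, b) ends up deepest, at depth 3.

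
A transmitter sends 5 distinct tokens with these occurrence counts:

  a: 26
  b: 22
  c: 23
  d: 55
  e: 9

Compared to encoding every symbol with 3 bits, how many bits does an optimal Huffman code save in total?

Fixed-length: 3 bits × 135 symbols = 405 bits.
Huffman merges:
merge e(9) and b(22): 31
merge c(23) and a(26): 49
merge 31 and 49: 80
merge d(55) and 80: 135
Huffman total = 31 + 49 + 80 + 135 = 295 bits.
Saving = 405 − 295 = 110 bits.

110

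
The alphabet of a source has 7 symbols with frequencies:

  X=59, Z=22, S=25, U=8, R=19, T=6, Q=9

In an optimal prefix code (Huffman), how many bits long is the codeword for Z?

3

Repeatedly merge the two smallest:
merge T(6) and U(8): 14
merge Q(9) and 14: 23
merge R(19) and Z(22): 41
merge 23 and S(25): 48
merge 41 and 48: 89
merge X(59) and 89: 148
The subtree containing Z is merged 3 times, so code length = 3.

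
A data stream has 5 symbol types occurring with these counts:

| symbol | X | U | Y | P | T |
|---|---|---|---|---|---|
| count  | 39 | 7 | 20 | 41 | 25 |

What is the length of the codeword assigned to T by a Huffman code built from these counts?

2

Huffman merges, smallest pair first:
combine U(7), Y(20) → 27
combine T(25), 27 → 52
combine X(39), P(41) → 80
combine 52, 80 → 132
T sits 2 levels below the root, so its codeword is 2 bits.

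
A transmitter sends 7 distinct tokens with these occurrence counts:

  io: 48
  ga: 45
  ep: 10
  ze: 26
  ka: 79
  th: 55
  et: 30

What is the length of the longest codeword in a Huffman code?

Merge the two lowest-weight nodes at each step:
combine ep(10), ze(26) → 36
combine et(30), 36 → 66
combine ga(45), io(48) → 93
combine th(55), 66 → 121
combine ka(79), 93 → 172
combine 121, 172 → 293
Maximum depth reached is 4.

4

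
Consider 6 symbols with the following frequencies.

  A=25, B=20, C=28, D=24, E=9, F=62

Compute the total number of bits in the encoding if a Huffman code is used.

Build the Huffman tree bottom-up:
E(9) + B(20) → 29
D(24) + A(25) → 49
C(28) + 29 → 57
49 + 57 → 106
F(62) + 106 → 168
Total encoded bits = sum of merged weights = 29 + 49 + 57 + 106 + 168 = 409.

409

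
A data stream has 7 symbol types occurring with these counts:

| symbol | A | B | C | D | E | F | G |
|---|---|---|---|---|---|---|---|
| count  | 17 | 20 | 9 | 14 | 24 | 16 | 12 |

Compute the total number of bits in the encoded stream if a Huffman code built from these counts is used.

312

Merge the two smallest weights repeatedly:
C(9) + G(12) → 21
D(14) + F(16) → 30
A(17) + B(20) → 37
21 + E(24) → 45
30 + 37 → 67
45 + 67 → 112
Each symbol's bit-cost is frequency × depth; summing gives 312 bits (equivalently 21 + 30 + 37 + 45 + 67 + 112).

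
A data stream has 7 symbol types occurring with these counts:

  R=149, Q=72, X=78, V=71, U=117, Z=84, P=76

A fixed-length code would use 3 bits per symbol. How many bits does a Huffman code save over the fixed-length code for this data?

149

Fixed-length: 3 bits × 647 symbols = 1941 bits.
Huffman merges:
V(71) + Q(72) → 143
P(76) + X(78) → 154
Z(84) + U(117) → 201
143 + R(149) → 292
154 + 201 → 355
292 + 355 → 647
Huffman total = 143 + 154 + 201 + 292 + 355 + 647 = 1792 bits.
Saving = 1941 − 1792 = 149 bits.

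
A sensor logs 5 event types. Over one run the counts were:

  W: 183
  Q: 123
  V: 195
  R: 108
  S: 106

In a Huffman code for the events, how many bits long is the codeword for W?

Repeatedly merge the two smallest:
merge S(106) and R(108): 214
merge Q(123) and W(183): 306
merge V(195) and 214: 409
merge 306 and 409: 715
The subtree containing W is merged 2 times, so code length = 2.

2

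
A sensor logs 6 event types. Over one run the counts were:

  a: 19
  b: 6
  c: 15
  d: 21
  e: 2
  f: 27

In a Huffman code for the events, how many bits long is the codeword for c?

3

Repeatedly merge the two smallest:
e(2) + b(6) → 8
8 + c(15) → 23
a(19) + d(21) → 40
23 + f(27) → 50
40 + 50 → 90
c's leaf is at depth 3, giving a 3-bit codeword.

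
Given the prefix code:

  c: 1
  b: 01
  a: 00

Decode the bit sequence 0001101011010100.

abcbbcbba

Read left to right; each codeword is recognised as soon as it completes (prefix code):
  00→a | 01→b | 1→c | 01→b | 01→b | 1→c | 01→b | 01→b | 00→a
Decoded message: abcbbcbba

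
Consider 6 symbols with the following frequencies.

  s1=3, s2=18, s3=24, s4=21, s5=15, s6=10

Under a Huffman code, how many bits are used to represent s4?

2

Repeatedly merge the two smallest:
merge s1(3) and s6(10): 13
merge 13 and s5(15): 28
merge s2(18) and s4(21): 39
merge s3(24) and 28: 52
merge 39 and 52: 91
s4's leaf is at depth 2, giving a 2-bit codeword.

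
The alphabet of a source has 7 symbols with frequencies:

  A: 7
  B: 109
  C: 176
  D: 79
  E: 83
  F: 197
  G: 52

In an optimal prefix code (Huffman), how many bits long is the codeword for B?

3

Huffman merges, smallest pair first:
combine A(7), G(52) → 59
combine 59, D(79) → 138
combine E(83), B(109) → 192
combine 138, C(176) → 314
combine 192, F(197) → 389
combine 314, 389 → 703
B's leaf is at depth 3, giving a 3-bit codeword.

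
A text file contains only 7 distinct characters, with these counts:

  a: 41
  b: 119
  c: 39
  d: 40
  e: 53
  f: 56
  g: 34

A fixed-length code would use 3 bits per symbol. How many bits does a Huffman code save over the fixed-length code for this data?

119

Fixed-length: 3 bits × 382 symbols = 1146 bits.
Huffman merges:
merge g(34) and c(39): 73
merge d(40) and a(41): 81
merge e(53) and f(56): 109
merge 73 and 81: 154
merge 109 and b(119): 228
merge 154 and 228: 382
Huffman total = 73 + 81 + 109 + 154 + 228 + 382 = 1027 bits.
Saving = 1146 − 1027 = 119 bits.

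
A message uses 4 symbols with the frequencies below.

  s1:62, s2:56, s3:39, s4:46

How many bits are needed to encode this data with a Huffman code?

Merge the two smallest weights repeatedly:
combine s3(39), s4(46) → 85
combine s2(56), s1(62) → 118
combine 85, 118 → 203
The encoded length is the sum of every internal node's weight: 85 + 118 + 203 = 406 bits.

406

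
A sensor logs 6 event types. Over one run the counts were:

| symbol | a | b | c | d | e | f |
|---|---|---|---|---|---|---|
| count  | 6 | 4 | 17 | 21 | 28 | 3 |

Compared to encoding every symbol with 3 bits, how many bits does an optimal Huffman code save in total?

Fixed-length: 3 bits × 79 symbols = 237 bits.
Huffman merges:
combine f(3), b(4) → 7
combine a(6), 7 → 13
combine 13, c(17) → 30
combine d(21), e(28) → 49
combine 30, 49 → 79
Huffman total = 7 + 13 + 30 + 49 + 79 = 178 bits.
Saving = 237 − 178 = 59 bits.

59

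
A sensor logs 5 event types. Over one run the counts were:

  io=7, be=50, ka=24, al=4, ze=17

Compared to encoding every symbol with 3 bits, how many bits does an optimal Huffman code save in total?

Fixed-length: 3 bits × 102 symbols = 306 bits.
Huffman merges:
al(4) + io(7) → 11
11 + ze(17) → 28
ka(24) + 28 → 52
be(50) + 52 → 102
Huffman total = 11 + 28 + 52 + 102 = 193 bits.
Saving = 306 − 193 = 113 bits.

113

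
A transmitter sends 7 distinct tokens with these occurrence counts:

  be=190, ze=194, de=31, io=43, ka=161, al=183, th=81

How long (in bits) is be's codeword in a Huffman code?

2

Huffman merges, smallest pair first:
combine de(31), io(43) → 74
combine 74, th(81) → 155
combine 155, ka(161) → 316
combine al(183), be(190) → 373
combine ze(194), 316 → 510
combine 373, 510 → 883
be sits 2 levels below the root, so its codeword is 2 bits.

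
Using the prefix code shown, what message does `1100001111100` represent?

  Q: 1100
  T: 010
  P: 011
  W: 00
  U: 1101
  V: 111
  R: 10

QWVQ

Read left to right; each codeword is recognised as soon as it completes (prefix code):
  1100→Q | 00→W | 111→V | 1100→Q
Decoded message: QWVQ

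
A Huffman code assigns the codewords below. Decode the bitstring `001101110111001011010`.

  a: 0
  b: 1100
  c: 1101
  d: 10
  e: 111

Read left to right; each codeword is recognised as soon as it completes (prefix code):
  0→a | 0→a | 1101→c | 1101→c | 1100→b | 10→d | 1101→c | 0→a
Decoded message: aaccbdca

aaccbdca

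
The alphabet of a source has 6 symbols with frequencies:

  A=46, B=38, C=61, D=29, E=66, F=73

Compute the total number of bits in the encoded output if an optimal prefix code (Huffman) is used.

Merge the two smallest weights repeatedly:
D(29) + B(38) → 67
A(46) + C(61) → 107
E(66) + 67 → 133
F(73) + 107 → 180
133 + 180 → 313
Total encoded bits = sum of merged weights = 67 + 107 + 133 + 180 + 313 = 800.

800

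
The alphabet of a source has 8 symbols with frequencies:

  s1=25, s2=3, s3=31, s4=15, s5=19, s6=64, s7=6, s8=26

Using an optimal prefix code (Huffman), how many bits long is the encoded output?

Greedily combine the two least-frequent nodes:
combine s2(3), s7(6) → 9
combine 9, s4(15) → 24
combine s5(19), 24 → 43
combine s1(25), s8(26) → 51
combine s3(31), 43 → 74
combine 51, s6(64) → 115
combine 74, 115 → 189
Total encoded bits = sum of merged weights = 9 + 24 + 43 + 51 + 74 + 115 + 189 = 505.

505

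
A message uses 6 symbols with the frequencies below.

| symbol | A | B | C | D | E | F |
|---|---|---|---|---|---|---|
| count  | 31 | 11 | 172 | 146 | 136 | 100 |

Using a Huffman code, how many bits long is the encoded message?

Merge the two smallest weights repeatedly:
B(11) + A(31) → 42
42 + F(100) → 142
E(136) + 142 → 278
D(146) + C(172) → 318
278 + 318 → 596
Each symbol's bit-cost is frequency × depth; summing gives 1376 bits (equivalently 42 + 142 + 278 + 318 + 596).

1376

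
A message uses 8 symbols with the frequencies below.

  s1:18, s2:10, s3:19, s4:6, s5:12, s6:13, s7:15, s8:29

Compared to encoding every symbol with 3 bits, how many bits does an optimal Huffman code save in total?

13

Fixed-length: 3 bits × 122 symbols = 366 bits.
Huffman merges:
merge s4(6) and s2(10): 16
merge s5(12) and s6(13): 25
merge s7(15) and 16: 31
merge s1(18) and s3(19): 37
merge 25 and s8(29): 54
merge 31 and 37: 68
merge 54 and 68: 122
Huffman total = 16 + 25 + 31 + 37 + 54 + 68 + 122 = 353 bits.
Saving = 366 − 353 = 13 bits.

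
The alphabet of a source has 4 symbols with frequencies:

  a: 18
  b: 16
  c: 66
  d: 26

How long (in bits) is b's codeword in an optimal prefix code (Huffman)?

Build the tree from the bottom:
b(16) + a(18) → 34
d(26) + 34 → 60
60 + c(66) → 126
b sits 3 levels below the root, so its codeword is 3 bits.

3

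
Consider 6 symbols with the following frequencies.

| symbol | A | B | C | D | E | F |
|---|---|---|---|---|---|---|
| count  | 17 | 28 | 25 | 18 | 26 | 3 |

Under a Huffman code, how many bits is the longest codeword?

4

Merge the two lowest-weight nodes at each step:
F(3) + A(17) → 20
D(18) + 20 → 38
C(25) + E(26) → 51
B(28) + 38 → 66
51 + 66 → 117
The rarest symbols sit at the bottom; the longest codeword is 4 bits.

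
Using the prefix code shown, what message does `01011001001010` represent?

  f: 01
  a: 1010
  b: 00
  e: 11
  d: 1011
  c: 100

ffcca

Read left to right; each codeword is recognised as soon as it completes (prefix code):
  01→f | 01→f | 100→c | 100→c | 1010→a
Decoded message: ffcca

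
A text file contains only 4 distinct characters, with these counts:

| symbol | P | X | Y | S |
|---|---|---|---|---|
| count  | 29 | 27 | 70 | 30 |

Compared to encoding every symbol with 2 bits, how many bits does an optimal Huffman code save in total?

Fixed-length: 2 bits × 156 symbols = 312 bits.
Huffman merges:
X(27) + P(29) → 56
S(30) + 56 → 86
Y(70) + 86 → 156
Huffman total = 56 + 86 + 156 = 298 bits.
Saving = 312 − 298 = 14 bits.

14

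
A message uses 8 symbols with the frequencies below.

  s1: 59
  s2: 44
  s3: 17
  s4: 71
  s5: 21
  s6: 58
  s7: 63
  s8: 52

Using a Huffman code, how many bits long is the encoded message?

1122

Greedily combine the two least-frequent nodes:
s3(17) + s5(21) → 38
38 + s2(44) → 82
s8(52) + s6(58) → 110
s1(59) + s7(63) → 122
s4(71) + 82 → 153
110 + 122 → 232
153 + 232 → 385
The encoded length is the sum of every internal node's weight: 38 + 82 + 110 + 122 + 153 + 232 + 385 = 1122 bits.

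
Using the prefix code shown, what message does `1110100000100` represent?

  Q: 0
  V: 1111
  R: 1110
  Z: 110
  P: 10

RPQQQQPQ

Read left to right; each codeword is recognised as soon as it completes (prefix code):
  1110→R | 10→P | 0→Q | 0→Q | 0→Q | 0→Q | 10→P | 0→Q
Decoded message: RPQQQQPQ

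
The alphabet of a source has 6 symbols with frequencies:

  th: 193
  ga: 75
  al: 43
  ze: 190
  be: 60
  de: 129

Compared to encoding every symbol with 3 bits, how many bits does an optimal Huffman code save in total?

409

Fixed-length: 3 bits × 690 symbols = 2070 bits.
Huffman merges:
al(43) + be(60) → 103
ga(75) + 103 → 178
de(129) + 178 → 307
ze(190) + th(193) → 383
307 + 383 → 690
Huffman total = 103 + 178 + 307 + 383 + 690 = 1661 bits.
Saving = 2070 − 1661 = 409 bits.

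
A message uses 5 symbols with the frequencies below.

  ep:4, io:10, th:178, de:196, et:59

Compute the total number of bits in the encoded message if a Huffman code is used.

785

Merge the two smallest weights repeatedly:
ep(4) + io(10) → 14
14 + et(59) → 73
73 + th(178) → 251
de(196) + 251 → 447
Total encoded bits = sum of merged weights = 14 + 73 + 251 + 447 = 785.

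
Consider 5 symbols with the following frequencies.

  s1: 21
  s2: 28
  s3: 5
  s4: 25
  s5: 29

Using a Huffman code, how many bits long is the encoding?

242

Merge the two smallest weights repeatedly:
merge s3(5) and s1(21): 26
merge s4(25) and 26: 51
merge s2(28) and s5(29): 57
merge 51 and 57: 108
Each symbol's bit-cost is frequency × depth; summing gives 242 bits (equivalently 26 + 51 + 57 + 108).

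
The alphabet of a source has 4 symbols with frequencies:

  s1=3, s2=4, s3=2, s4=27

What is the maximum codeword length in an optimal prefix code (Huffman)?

Merge the two lowest-weight nodes at each step:
combine s3(2), s1(3) → 5
combine s2(4), 5 → 9
combine 9, s4(27) → 36
The rarest symbols sit at the bottom; the longest codeword is 3 bits.

3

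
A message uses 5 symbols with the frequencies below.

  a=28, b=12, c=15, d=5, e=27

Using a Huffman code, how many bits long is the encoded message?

Merge the two smallest weights repeatedly:
combine d(5), b(12) → 17
combine c(15), 17 → 32
combine e(27), a(28) → 55
combine 32, 55 → 87
The encoded length is the sum of every internal node's weight: 17 + 32 + 55 + 87 = 191 bits.

191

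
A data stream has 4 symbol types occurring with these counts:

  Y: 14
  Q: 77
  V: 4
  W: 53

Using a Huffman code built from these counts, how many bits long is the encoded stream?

Build the Huffman tree bottom-up:
V(4) + Y(14) → 18
18 + W(53) → 71
71 + Q(77) → 148
Each symbol's bit-cost is frequency × depth; summing gives 237 bits (equivalently 18 + 71 + 148).

237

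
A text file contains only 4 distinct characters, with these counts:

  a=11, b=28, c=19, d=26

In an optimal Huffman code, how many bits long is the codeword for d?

Repeatedly merge the two smallest:
a(11) + c(19) → 30
d(26) + b(28) → 54
30 + 54 → 84
d's leaf is at depth 2, giving a 2-bit codeword.

2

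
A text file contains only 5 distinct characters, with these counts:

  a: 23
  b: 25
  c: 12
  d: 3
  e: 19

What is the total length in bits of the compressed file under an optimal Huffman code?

Merge the two smallest weights repeatedly:
merge d(3) and c(12): 15
merge 15 and e(19): 34
merge a(23) and b(25): 48
merge 34 and 48: 82
Total encoded bits = sum of merged weights = 15 + 34 + 48 + 82 = 179.

179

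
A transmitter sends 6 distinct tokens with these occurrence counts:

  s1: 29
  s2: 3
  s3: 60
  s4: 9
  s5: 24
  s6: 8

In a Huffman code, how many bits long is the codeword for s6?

5

Huffman merges, smallest pair first:
combine s2(3), s6(8) → 11
combine s4(9), 11 → 20
combine 20, s5(24) → 44
combine s1(29), 44 → 73
combine s3(60), 73 → 133
s6's leaf is at depth 5, giving a 5-bit codeword.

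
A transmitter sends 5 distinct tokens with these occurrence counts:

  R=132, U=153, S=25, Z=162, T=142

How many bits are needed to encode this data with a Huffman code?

Build the Huffman tree bottom-up:
combine S(25), R(132) → 157
combine T(142), U(153) → 295
combine 157, Z(162) → 319
combine 295, 319 → 614
Total encoded bits = sum of merged weights = 157 + 295 + 319 + 614 = 1385.

1385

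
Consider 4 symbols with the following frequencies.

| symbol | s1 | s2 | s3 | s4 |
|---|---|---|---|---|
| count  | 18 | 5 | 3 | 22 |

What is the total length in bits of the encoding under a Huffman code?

Build the Huffman tree bottom-up:
merge s3(3) and s2(5): 8
merge 8 and s1(18): 26
merge s4(22) and 26: 48
The encoded length is the sum of every internal node's weight: 8 + 26 + 48 = 82 bits.

82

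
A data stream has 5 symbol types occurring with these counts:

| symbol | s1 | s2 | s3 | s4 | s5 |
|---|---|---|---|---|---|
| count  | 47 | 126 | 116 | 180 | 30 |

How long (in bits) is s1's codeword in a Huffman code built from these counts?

Huffman merges, smallest pair first:
combine s5(30), s1(47) → 77
combine 77, s3(116) → 193
combine s2(126), s4(180) → 306
combine 193, 306 → 499
s1 sits 3 levels below the root, so its codeword is 3 bits.

3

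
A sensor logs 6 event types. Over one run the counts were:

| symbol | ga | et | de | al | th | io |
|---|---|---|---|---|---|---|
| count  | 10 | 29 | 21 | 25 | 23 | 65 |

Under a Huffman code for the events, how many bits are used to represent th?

Repeatedly merge the two smallest:
combine ga(10), de(21) → 31
combine th(23), al(25) → 48
combine et(29), 31 → 60
combine 48, 60 → 108
combine io(65), 108 → 173
th sits 3 levels below the root, so its codeword is 3 bits.

3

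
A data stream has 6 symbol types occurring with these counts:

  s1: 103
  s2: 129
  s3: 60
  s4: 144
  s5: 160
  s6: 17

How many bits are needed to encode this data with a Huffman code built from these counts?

1483

Greedily combine the two least-frequent nodes:
merge s6(17) and s3(60): 77
merge 77 and s1(103): 180
merge s2(129) and s4(144): 273
merge s5(160) and 180: 340
merge 273 and 340: 613
Total encoded bits = sum of merged weights = 77 + 180 + 273 + 340 + 613 = 1483.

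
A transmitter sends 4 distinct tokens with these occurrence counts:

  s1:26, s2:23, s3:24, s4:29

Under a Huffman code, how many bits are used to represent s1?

2

Repeatedly merge the two smallest:
combine s2(23), s3(24) → 47
combine s1(26), s4(29) → 55
combine 47, 55 → 102
s1's leaf is at depth 2, giving a 2-bit codeword.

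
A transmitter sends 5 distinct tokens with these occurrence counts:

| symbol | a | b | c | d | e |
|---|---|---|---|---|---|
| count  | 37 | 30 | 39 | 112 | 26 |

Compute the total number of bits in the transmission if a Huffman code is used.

508

Greedily combine the two least-frequent nodes:
merge e(26) and b(30): 56
merge a(37) and c(39): 76
merge 56 and 76: 132
merge d(112) and 132: 244
The encoded length is the sum of every internal node's weight: 56 + 76 + 132 + 244 = 508 bits.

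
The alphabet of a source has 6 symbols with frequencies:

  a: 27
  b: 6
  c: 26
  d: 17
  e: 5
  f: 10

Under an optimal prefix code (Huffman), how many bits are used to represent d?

2

Huffman merges, smallest pair first:
e(5) + b(6) → 11
f(10) + 11 → 21
d(17) + 21 → 38
c(26) + a(27) → 53
38 + 53 → 91
The subtree containing d is merged 2 times, so code length = 2.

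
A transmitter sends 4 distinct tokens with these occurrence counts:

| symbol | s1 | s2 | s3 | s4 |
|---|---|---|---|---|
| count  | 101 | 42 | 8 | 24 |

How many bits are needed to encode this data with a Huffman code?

281

Build the Huffman tree bottom-up:
merge s3(8) and s4(24): 32
merge 32 and s2(42): 74
merge 74 and s1(101): 175
The encoded length is the sum of every internal node's weight: 32 + 74 + 175 = 281 bits.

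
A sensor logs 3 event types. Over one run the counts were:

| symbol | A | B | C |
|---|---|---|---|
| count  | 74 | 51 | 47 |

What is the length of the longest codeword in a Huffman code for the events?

Merge the two lowest-weight nodes at each step:
merge C(47) and B(51): 98
merge A(74) and 98: 172
The rarest symbols sit at the bottom; the longest codeword is 2 bits.

2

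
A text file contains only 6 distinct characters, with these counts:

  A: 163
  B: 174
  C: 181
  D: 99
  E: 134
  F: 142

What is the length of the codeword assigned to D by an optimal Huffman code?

3

Huffman merges, smallest pair first:
merge D(99) and E(134): 233
merge F(142) and A(163): 305
merge B(174) and C(181): 355
merge 233 and 305: 538
merge 355 and 538: 893
D's leaf is at depth 3, giving a 3-bit codeword.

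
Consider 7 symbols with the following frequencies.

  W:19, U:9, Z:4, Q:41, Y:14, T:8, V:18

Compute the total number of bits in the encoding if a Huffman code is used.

Build the Huffman tree bottom-up:
combine Z(4), T(8) → 12
combine U(9), 12 → 21
combine Y(14), V(18) → 32
combine W(19), 21 → 40
combine 32, 40 → 72
combine Q(41), 72 → 113
The encoded length is the sum of every internal node's weight: 12 + 21 + 32 + 40 + 72 + 113 = 290 bits.

290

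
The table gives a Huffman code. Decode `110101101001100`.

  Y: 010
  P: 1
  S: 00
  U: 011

PPYPPYUS

Read left to right; each codeword is recognised as soon as it completes (prefix code):
  1→P | 1→P | 010→Y | 1→P | 1→P | 010→Y | 011→U | 00→S
Decoded message: PPYPPYUS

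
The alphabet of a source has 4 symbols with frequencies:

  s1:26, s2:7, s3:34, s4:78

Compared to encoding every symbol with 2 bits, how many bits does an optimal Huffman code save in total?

Fixed-length: 2 bits × 145 symbols = 290 bits.
Huffman merges:
s2(7) + s1(26) → 33
33 + s3(34) → 67
67 + s4(78) → 145
Huffman total = 33 + 67 + 145 = 245 bits.
Saving = 290 − 245 = 45 bits.

45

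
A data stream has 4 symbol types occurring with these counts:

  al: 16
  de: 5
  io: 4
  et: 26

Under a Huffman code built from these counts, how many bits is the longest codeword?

3

Merge the two lowest-weight nodes at each step:
merge io(4) and de(5): 9
merge 9 and al(16): 25
merge 25 and et(26): 51
The first pair merged (io, de) ends up deepest, at depth 3.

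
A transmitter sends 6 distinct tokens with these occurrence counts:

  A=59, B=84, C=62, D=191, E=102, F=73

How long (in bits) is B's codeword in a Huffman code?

Build the tree from the bottom:
A(59) + C(62) → 121
F(73) + B(84) → 157
E(102) + 121 → 223
157 + D(191) → 348
223 + 348 → 571
The subtree containing B is merged 3 times, so code length = 3.

3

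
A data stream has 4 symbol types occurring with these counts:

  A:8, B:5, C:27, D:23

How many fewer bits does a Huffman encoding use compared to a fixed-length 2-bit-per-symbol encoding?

14

Fixed-length: 2 bits × 63 symbols = 126 bits.
Huffman merges:
combine B(5), A(8) → 13
combine 13, D(23) → 36
combine C(27), 36 → 63
Huffman total = 13 + 36 + 63 = 112 bits.
Saving = 126 − 112 = 14 bits.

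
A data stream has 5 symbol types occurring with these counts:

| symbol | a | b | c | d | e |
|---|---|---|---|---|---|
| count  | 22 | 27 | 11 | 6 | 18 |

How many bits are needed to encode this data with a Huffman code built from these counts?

Build the Huffman tree bottom-up:
d(6) + c(11) → 17
17 + e(18) → 35
a(22) + b(27) → 49
35 + 49 → 84
The encoded length is the sum of every internal node's weight: 17 + 35 + 49 + 84 = 185 bits.

185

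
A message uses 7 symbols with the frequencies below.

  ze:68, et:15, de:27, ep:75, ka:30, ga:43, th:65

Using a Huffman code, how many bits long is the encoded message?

Merge the two smallest weights repeatedly:
et(15) + de(27) → 42
ka(30) + 42 → 72
ga(43) + th(65) → 108
ze(68) + 72 → 140
ep(75) + 108 → 183
140 + 183 → 323
Total encoded bits = sum of merged weights = 42 + 72 + 108 + 140 + 183 + 323 = 868.

868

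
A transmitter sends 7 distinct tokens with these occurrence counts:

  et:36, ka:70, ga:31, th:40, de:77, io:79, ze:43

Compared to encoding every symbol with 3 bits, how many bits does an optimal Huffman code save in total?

89

Fixed-length: 3 bits × 376 symbols = 1128 bits.
Huffman merges:
combine ga(31), et(36) → 67
combine th(40), ze(43) → 83
combine 67, ka(70) → 137
combine de(77), io(79) → 156
combine 83, 137 → 220
combine 156, 220 → 376
Huffman total = 67 + 83 + 137 + 156 + 220 + 376 = 1039 bits.
Saving = 1128 − 1039 = 89 bits.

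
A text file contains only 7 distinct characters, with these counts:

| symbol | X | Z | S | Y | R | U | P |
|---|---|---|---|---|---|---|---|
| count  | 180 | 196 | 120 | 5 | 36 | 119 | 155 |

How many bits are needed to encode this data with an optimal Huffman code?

Build the Huffman tree bottom-up:
merge Y(5) and R(36): 41
merge 41 and U(119): 160
merge S(120) and P(155): 275
merge 160 and X(180): 340
merge Z(196) and 275: 471
merge 340 and 471: 811
Each symbol's bit-cost is frequency × depth; summing gives 2098 bits (equivalently 41 + 160 + 275 + 340 + 471 + 811).

2098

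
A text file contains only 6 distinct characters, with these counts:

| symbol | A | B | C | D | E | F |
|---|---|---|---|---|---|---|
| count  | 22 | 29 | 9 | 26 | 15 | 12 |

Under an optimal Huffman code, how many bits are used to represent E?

Build the tree from the bottom:
C(9) + F(12) → 21
E(15) + 21 → 36
A(22) + D(26) → 48
B(29) + 36 → 65
48 + 65 → 113
E sits 3 levels below the root, so its codeword is 3 bits.

3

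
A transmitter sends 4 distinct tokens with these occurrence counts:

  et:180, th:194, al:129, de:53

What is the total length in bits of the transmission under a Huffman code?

Build the Huffman tree bottom-up:
merge de(53) and al(129): 182
merge et(180) and 182: 362
merge th(194) and 362: 556
Each symbol's bit-cost is frequency × depth; summing gives 1100 bits (equivalently 182 + 362 + 556).

1100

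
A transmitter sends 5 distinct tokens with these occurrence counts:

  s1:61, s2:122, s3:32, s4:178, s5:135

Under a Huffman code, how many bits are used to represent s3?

3

Huffman merges, smallest pair first:
s3(32) + s1(61) → 93
93 + s2(122) → 215
s5(135) + s4(178) → 313
215 + 313 → 528
s3's leaf is at depth 3, giving a 3-bit codeword.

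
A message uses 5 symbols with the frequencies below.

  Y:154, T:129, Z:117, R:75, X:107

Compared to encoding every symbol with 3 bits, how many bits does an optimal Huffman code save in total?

Fixed-length: 3 bits × 582 symbols = 1746 bits.
Huffman merges:
R(75) + X(107) → 182
Z(117) + T(129) → 246
Y(154) + 182 → 336
246 + 336 → 582
Huffman total = 182 + 246 + 336 + 582 = 1346 bits.
Saving = 1746 − 1346 = 400 bits.

400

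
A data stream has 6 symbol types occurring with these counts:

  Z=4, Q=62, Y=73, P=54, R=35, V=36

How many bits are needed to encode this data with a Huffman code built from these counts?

642

Build the Huffman tree bottom-up:
merge Z(4) and R(35): 39
merge V(36) and 39: 75
merge P(54) and Q(62): 116
merge Y(73) and 75: 148
merge 116 and 148: 264
Total encoded bits = sum of merged weights = 39 + 75 + 116 + 148 + 264 = 642.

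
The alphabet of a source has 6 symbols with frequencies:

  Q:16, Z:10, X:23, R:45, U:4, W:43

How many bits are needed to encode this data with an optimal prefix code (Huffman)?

326

Merge the two smallest weights repeatedly:
merge U(4) and Z(10): 14
merge 14 and Q(16): 30
merge X(23) and 30: 53
merge W(43) and R(45): 88
merge 53 and 88: 141
Total encoded bits = sum of merged weights = 14 + 30 + 53 + 88 + 141 = 326.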